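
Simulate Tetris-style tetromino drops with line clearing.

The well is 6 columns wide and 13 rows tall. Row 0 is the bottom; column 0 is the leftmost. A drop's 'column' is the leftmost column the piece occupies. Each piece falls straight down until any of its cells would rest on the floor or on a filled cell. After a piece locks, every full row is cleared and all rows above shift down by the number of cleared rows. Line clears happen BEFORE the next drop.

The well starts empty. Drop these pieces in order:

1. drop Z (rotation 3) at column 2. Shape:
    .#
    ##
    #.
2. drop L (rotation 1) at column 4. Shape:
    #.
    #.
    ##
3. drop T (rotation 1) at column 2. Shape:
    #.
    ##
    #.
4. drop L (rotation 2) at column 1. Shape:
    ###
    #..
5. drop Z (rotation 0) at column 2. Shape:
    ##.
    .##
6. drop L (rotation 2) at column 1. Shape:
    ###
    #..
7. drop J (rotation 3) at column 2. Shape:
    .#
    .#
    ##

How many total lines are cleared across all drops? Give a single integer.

Drop 1: Z rot3 at col 2 lands with bottom-row=0; cleared 0 line(s) (total 0); column heights now [0 0 2 3 0 0], max=3
Drop 2: L rot1 at col 4 lands with bottom-row=0; cleared 0 line(s) (total 0); column heights now [0 0 2 3 3 1], max=3
Drop 3: T rot1 at col 2 lands with bottom-row=2; cleared 0 line(s) (total 0); column heights now [0 0 5 4 3 1], max=5
Drop 4: L rot2 at col 1 lands with bottom-row=4; cleared 0 line(s) (total 0); column heights now [0 6 6 6 3 1], max=6
Drop 5: Z rot0 at col 2 lands with bottom-row=6; cleared 0 line(s) (total 0); column heights now [0 6 8 8 7 1], max=8
Drop 6: L rot2 at col 1 lands with bottom-row=7; cleared 0 line(s) (total 0); column heights now [0 9 9 9 7 1], max=9
Drop 7: J rot3 at col 2 lands with bottom-row=9; cleared 0 line(s) (total 0); column heights now [0 9 10 12 7 1], max=12

Answer: 0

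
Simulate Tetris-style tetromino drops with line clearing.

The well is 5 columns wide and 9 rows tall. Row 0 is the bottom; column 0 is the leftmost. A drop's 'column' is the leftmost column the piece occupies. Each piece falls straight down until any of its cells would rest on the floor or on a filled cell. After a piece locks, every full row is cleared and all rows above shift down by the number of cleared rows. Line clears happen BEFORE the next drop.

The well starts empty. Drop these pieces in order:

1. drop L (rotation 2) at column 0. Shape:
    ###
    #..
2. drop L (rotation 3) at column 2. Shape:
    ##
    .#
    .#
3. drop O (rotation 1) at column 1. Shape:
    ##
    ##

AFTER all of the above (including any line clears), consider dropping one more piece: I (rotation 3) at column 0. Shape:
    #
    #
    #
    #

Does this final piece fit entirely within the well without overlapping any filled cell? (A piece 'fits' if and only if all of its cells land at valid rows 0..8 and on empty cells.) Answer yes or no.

Drop 1: L rot2 at col 0 lands with bottom-row=0; cleared 0 line(s) (total 0); column heights now [2 2 2 0 0], max=2
Drop 2: L rot3 at col 2 lands with bottom-row=0; cleared 0 line(s) (total 0); column heights now [2 2 3 3 0], max=3
Drop 3: O rot1 at col 1 lands with bottom-row=3; cleared 0 line(s) (total 0); column heights now [2 5 5 3 0], max=5
Test piece I rot3 at col 0 (width 1): heights before test = [2 5 5 3 0]; fits = True

Answer: yes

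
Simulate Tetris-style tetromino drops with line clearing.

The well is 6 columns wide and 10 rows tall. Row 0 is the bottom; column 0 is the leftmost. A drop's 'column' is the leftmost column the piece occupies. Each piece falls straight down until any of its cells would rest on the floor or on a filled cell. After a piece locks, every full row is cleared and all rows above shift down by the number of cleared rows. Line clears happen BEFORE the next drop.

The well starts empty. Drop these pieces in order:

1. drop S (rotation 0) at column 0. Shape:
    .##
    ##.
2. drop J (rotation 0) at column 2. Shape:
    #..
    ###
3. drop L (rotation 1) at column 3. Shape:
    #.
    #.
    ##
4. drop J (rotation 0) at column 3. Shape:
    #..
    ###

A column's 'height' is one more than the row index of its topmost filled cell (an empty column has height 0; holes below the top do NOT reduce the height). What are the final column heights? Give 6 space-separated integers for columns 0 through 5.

Drop 1: S rot0 at col 0 lands with bottom-row=0; cleared 0 line(s) (total 0); column heights now [1 2 2 0 0 0], max=2
Drop 2: J rot0 at col 2 lands with bottom-row=2; cleared 0 line(s) (total 0); column heights now [1 2 4 3 3 0], max=4
Drop 3: L rot1 at col 3 lands with bottom-row=3; cleared 0 line(s) (total 0); column heights now [1 2 4 6 4 0], max=6
Drop 4: J rot0 at col 3 lands with bottom-row=6; cleared 0 line(s) (total 0); column heights now [1 2 4 8 7 7], max=8

Answer: 1 2 4 8 7 7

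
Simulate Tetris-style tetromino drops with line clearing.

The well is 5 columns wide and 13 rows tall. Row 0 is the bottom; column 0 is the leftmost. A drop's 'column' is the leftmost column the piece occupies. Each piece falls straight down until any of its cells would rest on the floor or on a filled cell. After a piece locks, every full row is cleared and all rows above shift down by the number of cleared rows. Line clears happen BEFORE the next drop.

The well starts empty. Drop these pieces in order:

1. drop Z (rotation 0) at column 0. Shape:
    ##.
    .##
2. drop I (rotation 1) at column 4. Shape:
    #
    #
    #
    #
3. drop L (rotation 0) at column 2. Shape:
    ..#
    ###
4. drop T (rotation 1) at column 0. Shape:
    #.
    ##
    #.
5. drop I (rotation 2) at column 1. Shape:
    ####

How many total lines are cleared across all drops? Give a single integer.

Drop 1: Z rot0 at col 0 lands with bottom-row=0; cleared 0 line(s) (total 0); column heights now [2 2 1 0 0], max=2
Drop 2: I rot1 at col 4 lands with bottom-row=0; cleared 0 line(s) (total 0); column heights now [2 2 1 0 4], max=4
Drop 3: L rot0 at col 2 lands with bottom-row=4; cleared 0 line(s) (total 0); column heights now [2 2 5 5 6], max=6
Drop 4: T rot1 at col 0 lands with bottom-row=2; cleared 0 line(s) (total 0); column heights now [5 4 5 5 6], max=6
Drop 5: I rot2 at col 1 lands with bottom-row=6; cleared 0 line(s) (total 0); column heights now [5 7 7 7 7], max=7

Answer: 0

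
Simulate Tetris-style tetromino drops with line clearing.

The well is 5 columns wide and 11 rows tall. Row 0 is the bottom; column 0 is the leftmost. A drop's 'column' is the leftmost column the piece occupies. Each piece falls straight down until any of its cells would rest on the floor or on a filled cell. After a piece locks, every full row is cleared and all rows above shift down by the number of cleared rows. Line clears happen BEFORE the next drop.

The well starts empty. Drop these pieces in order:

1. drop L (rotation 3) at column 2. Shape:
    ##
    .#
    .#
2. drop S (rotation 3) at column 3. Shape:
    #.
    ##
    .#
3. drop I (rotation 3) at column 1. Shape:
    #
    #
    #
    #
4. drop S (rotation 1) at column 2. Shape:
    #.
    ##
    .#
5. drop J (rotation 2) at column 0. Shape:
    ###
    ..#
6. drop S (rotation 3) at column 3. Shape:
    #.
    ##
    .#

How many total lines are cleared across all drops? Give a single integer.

Answer: 0

Derivation:
Drop 1: L rot3 at col 2 lands with bottom-row=0; cleared 0 line(s) (total 0); column heights now [0 0 3 3 0], max=3
Drop 2: S rot3 at col 3 lands with bottom-row=2; cleared 0 line(s) (total 0); column heights now [0 0 3 5 4], max=5
Drop 3: I rot3 at col 1 lands with bottom-row=0; cleared 0 line(s) (total 0); column heights now [0 4 3 5 4], max=5
Drop 4: S rot1 at col 2 lands with bottom-row=5; cleared 0 line(s) (total 0); column heights now [0 4 8 7 4], max=8
Drop 5: J rot2 at col 0 lands with bottom-row=8; cleared 0 line(s) (total 0); column heights now [10 10 10 7 4], max=10
Drop 6: S rot3 at col 3 lands with bottom-row=6; cleared 0 line(s) (total 0); column heights now [10 10 10 9 8], max=10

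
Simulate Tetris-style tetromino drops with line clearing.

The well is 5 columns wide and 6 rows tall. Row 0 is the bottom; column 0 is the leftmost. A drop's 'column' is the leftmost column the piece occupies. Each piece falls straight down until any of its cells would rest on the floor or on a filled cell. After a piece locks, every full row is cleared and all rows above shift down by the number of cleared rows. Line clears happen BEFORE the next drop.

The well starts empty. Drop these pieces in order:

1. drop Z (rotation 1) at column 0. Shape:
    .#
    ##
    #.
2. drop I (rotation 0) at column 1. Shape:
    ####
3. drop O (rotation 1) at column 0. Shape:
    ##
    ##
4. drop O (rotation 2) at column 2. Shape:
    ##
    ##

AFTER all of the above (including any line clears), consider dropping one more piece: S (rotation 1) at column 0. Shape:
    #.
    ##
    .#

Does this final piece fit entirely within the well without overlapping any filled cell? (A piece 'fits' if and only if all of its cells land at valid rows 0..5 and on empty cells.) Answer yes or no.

Answer: no

Derivation:
Drop 1: Z rot1 at col 0 lands with bottom-row=0; cleared 0 line(s) (total 0); column heights now [2 3 0 0 0], max=3
Drop 2: I rot0 at col 1 lands with bottom-row=3; cleared 0 line(s) (total 0); column heights now [2 4 4 4 4], max=4
Drop 3: O rot1 at col 0 lands with bottom-row=4; cleared 0 line(s) (total 0); column heights now [6 6 4 4 4], max=6
Drop 4: O rot2 at col 2 lands with bottom-row=4; cleared 0 line(s) (total 0); column heights now [6 6 6 6 4], max=6
Test piece S rot1 at col 0 (width 2): heights before test = [6 6 6 6 4]; fits = False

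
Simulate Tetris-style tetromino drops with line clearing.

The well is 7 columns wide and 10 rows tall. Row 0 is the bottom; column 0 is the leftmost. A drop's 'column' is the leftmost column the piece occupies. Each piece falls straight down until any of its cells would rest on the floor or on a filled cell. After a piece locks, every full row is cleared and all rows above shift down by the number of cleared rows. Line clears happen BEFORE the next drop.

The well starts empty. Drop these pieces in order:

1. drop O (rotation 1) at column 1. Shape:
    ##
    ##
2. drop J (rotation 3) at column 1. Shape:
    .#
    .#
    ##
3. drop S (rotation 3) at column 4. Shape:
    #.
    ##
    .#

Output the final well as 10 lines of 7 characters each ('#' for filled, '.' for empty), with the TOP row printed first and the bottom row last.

Answer: .......
.......
.......
.......
.......
..#....
..#....
.##.#..
.##.##.
.##..#.

Derivation:
Drop 1: O rot1 at col 1 lands with bottom-row=0; cleared 0 line(s) (total 0); column heights now [0 2 2 0 0 0 0], max=2
Drop 2: J rot3 at col 1 lands with bottom-row=2; cleared 0 line(s) (total 0); column heights now [0 3 5 0 0 0 0], max=5
Drop 3: S rot3 at col 4 lands with bottom-row=0; cleared 0 line(s) (total 0); column heights now [0 3 5 0 3 2 0], max=5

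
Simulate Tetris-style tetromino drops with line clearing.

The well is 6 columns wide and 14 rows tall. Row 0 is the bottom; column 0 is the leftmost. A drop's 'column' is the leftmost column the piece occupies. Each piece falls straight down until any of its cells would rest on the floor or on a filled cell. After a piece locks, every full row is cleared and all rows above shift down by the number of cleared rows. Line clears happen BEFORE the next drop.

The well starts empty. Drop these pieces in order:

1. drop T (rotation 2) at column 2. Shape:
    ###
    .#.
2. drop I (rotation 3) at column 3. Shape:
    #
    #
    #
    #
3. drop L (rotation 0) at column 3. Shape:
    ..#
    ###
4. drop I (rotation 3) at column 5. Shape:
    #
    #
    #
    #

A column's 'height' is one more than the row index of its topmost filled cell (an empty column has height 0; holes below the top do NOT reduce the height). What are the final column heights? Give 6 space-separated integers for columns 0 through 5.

Answer: 0 0 2 7 7 12

Derivation:
Drop 1: T rot2 at col 2 lands with bottom-row=0; cleared 0 line(s) (total 0); column heights now [0 0 2 2 2 0], max=2
Drop 2: I rot3 at col 3 lands with bottom-row=2; cleared 0 line(s) (total 0); column heights now [0 0 2 6 2 0], max=6
Drop 3: L rot0 at col 3 lands with bottom-row=6; cleared 0 line(s) (total 0); column heights now [0 0 2 7 7 8], max=8
Drop 4: I rot3 at col 5 lands with bottom-row=8; cleared 0 line(s) (total 0); column heights now [0 0 2 7 7 12], max=12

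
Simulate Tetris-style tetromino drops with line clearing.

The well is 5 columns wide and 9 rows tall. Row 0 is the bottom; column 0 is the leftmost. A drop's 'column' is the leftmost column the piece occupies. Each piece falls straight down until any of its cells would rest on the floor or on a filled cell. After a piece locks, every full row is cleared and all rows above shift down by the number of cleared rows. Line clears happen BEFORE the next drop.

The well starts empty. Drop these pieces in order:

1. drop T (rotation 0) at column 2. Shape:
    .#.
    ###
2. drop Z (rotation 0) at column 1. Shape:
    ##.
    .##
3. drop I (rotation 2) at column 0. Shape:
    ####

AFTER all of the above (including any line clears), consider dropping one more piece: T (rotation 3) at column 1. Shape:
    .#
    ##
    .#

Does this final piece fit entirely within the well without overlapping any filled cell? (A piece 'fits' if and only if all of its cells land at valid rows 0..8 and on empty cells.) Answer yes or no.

Drop 1: T rot0 at col 2 lands with bottom-row=0; cleared 0 line(s) (total 0); column heights now [0 0 1 2 1], max=2
Drop 2: Z rot0 at col 1 lands with bottom-row=2; cleared 0 line(s) (total 0); column heights now [0 4 4 3 1], max=4
Drop 3: I rot2 at col 0 lands with bottom-row=4; cleared 0 line(s) (total 0); column heights now [5 5 5 5 1], max=5
Test piece T rot3 at col 1 (width 2): heights before test = [5 5 5 5 1]; fits = True

Answer: yes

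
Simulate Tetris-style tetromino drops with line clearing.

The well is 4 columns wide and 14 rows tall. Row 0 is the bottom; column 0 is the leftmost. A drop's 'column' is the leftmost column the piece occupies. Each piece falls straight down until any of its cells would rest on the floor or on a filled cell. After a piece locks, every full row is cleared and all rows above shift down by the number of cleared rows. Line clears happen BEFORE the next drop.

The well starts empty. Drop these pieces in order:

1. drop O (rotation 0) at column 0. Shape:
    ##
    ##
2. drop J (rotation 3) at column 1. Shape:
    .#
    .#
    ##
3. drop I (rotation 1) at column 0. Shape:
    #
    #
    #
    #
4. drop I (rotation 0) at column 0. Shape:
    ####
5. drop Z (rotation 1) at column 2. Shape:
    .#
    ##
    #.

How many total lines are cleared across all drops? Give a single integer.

Answer: 1

Derivation:
Drop 1: O rot0 at col 0 lands with bottom-row=0; cleared 0 line(s) (total 0); column heights now [2 2 0 0], max=2
Drop 2: J rot3 at col 1 lands with bottom-row=2; cleared 0 line(s) (total 0); column heights now [2 3 5 0], max=5
Drop 3: I rot1 at col 0 lands with bottom-row=2; cleared 0 line(s) (total 0); column heights now [6 3 5 0], max=6
Drop 4: I rot0 at col 0 lands with bottom-row=6; cleared 1 line(s) (total 1); column heights now [6 3 5 0], max=6
Drop 5: Z rot1 at col 2 lands with bottom-row=5; cleared 0 line(s) (total 1); column heights now [6 3 7 8], max=8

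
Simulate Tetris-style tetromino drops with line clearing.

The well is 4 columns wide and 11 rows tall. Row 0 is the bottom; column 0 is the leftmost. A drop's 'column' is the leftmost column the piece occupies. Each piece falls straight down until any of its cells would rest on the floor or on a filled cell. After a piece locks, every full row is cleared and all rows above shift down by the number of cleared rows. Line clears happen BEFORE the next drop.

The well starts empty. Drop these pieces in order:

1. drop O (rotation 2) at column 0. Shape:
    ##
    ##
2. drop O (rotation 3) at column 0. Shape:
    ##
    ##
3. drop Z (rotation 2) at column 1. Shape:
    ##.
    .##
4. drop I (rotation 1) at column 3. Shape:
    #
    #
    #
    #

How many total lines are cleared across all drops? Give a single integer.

Drop 1: O rot2 at col 0 lands with bottom-row=0; cleared 0 line(s) (total 0); column heights now [2 2 0 0], max=2
Drop 2: O rot3 at col 0 lands with bottom-row=2; cleared 0 line(s) (total 0); column heights now [4 4 0 0], max=4
Drop 3: Z rot2 at col 1 lands with bottom-row=3; cleared 1 line(s) (total 1); column heights now [3 4 4 0], max=4
Drop 4: I rot1 at col 3 lands with bottom-row=0; cleared 0 line(s) (total 1); column heights now [3 4 4 4], max=4

Answer: 1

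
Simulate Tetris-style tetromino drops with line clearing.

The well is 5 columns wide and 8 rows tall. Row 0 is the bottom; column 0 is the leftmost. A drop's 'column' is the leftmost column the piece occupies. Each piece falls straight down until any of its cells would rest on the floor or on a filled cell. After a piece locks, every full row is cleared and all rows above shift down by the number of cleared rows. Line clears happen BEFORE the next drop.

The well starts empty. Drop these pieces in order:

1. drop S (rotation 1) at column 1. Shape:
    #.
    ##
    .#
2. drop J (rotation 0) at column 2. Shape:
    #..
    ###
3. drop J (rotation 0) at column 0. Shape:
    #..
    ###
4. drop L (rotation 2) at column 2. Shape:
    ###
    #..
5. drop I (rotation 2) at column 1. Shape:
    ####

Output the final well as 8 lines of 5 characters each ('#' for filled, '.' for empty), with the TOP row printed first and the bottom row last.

Answer: .####
..###
#.#..
###..
..#..
.####
.##..
..#..

Derivation:
Drop 1: S rot1 at col 1 lands with bottom-row=0; cleared 0 line(s) (total 0); column heights now [0 3 2 0 0], max=3
Drop 2: J rot0 at col 2 lands with bottom-row=2; cleared 0 line(s) (total 0); column heights now [0 3 4 3 3], max=4
Drop 3: J rot0 at col 0 lands with bottom-row=4; cleared 0 line(s) (total 0); column heights now [6 5 5 3 3], max=6
Drop 4: L rot2 at col 2 lands with bottom-row=5; cleared 0 line(s) (total 0); column heights now [6 5 7 7 7], max=7
Drop 5: I rot2 at col 1 lands with bottom-row=7; cleared 0 line(s) (total 0); column heights now [6 8 8 8 8], max=8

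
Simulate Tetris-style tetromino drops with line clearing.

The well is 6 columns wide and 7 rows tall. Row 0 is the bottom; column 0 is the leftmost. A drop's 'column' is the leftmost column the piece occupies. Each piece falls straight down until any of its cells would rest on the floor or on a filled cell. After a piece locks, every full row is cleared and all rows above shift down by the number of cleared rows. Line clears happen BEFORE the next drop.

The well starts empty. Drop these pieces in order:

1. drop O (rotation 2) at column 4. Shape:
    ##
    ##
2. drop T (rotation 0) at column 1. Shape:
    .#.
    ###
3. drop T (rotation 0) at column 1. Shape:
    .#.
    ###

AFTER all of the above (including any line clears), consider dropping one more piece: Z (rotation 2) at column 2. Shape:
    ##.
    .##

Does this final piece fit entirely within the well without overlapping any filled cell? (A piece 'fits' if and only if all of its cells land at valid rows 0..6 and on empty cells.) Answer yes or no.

Drop 1: O rot2 at col 4 lands with bottom-row=0; cleared 0 line(s) (total 0); column heights now [0 0 0 0 2 2], max=2
Drop 2: T rot0 at col 1 lands with bottom-row=0; cleared 0 line(s) (total 0); column heights now [0 1 2 1 2 2], max=2
Drop 3: T rot0 at col 1 lands with bottom-row=2; cleared 0 line(s) (total 0); column heights now [0 3 4 3 2 2], max=4
Test piece Z rot2 at col 2 (width 3): heights before test = [0 3 4 3 2 2]; fits = True

Answer: yes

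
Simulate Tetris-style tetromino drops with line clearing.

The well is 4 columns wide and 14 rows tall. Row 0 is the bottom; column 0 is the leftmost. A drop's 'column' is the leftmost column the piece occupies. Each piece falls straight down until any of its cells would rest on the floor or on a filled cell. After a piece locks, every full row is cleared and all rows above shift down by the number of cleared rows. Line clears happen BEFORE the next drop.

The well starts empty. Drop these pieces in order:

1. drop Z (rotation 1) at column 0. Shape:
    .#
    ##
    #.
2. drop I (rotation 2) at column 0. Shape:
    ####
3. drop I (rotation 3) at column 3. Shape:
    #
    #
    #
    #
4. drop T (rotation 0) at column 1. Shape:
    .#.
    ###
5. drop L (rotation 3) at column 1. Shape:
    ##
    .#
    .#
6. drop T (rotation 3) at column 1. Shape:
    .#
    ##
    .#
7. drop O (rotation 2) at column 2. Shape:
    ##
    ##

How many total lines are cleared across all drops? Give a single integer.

Answer: 1

Derivation:
Drop 1: Z rot1 at col 0 lands with bottom-row=0; cleared 0 line(s) (total 0); column heights now [2 3 0 0], max=3
Drop 2: I rot2 at col 0 lands with bottom-row=3; cleared 1 line(s) (total 1); column heights now [2 3 0 0], max=3
Drop 3: I rot3 at col 3 lands with bottom-row=0; cleared 0 line(s) (total 1); column heights now [2 3 0 4], max=4
Drop 4: T rot0 at col 1 lands with bottom-row=4; cleared 0 line(s) (total 1); column heights now [2 5 6 5], max=6
Drop 5: L rot3 at col 1 lands with bottom-row=6; cleared 0 line(s) (total 1); column heights now [2 9 9 5], max=9
Drop 6: T rot3 at col 1 lands with bottom-row=9; cleared 0 line(s) (total 1); column heights now [2 11 12 5], max=12
Drop 7: O rot2 at col 2 lands with bottom-row=12; cleared 0 line(s) (total 1); column heights now [2 11 14 14], max=14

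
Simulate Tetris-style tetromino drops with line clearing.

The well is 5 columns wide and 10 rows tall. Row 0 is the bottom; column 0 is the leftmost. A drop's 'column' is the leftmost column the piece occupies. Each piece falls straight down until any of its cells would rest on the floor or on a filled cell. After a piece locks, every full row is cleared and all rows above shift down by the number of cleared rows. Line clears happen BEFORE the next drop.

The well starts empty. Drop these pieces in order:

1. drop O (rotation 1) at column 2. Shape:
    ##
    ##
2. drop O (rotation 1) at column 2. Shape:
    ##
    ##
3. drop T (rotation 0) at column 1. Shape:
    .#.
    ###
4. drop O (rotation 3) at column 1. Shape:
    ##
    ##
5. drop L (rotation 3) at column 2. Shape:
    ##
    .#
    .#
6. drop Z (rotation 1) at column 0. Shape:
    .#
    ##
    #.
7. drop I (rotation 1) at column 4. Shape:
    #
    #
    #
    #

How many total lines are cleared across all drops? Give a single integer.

Drop 1: O rot1 at col 2 lands with bottom-row=0; cleared 0 line(s) (total 0); column heights now [0 0 2 2 0], max=2
Drop 2: O rot1 at col 2 lands with bottom-row=2; cleared 0 line(s) (total 0); column heights now [0 0 4 4 0], max=4
Drop 3: T rot0 at col 1 lands with bottom-row=4; cleared 0 line(s) (total 0); column heights now [0 5 6 5 0], max=6
Drop 4: O rot3 at col 1 lands with bottom-row=6; cleared 0 line(s) (total 0); column heights now [0 8 8 5 0], max=8
Drop 5: L rot3 at col 2 lands with bottom-row=6; cleared 0 line(s) (total 0); column heights now [0 8 9 9 0], max=9
Drop 6: Z rot1 at col 0 lands with bottom-row=7; cleared 0 line(s) (total 0); column heights now [9 10 9 9 0], max=10
Drop 7: I rot1 at col 4 lands with bottom-row=0; cleared 0 line(s) (total 0); column heights now [9 10 9 9 4], max=10

Answer: 0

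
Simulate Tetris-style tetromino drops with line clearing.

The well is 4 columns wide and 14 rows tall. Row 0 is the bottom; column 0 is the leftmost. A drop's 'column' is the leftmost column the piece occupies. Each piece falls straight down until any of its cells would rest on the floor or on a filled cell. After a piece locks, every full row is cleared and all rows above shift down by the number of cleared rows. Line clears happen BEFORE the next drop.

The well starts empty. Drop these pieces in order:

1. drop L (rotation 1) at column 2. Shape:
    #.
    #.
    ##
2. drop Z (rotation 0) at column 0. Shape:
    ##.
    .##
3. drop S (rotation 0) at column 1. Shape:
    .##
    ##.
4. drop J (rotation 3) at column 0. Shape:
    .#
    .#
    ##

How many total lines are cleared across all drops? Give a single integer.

Answer: 1

Derivation:
Drop 1: L rot1 at col 2 lands with bottom-row=0; cleared 0 line(s) (total 0); column heights now [0 0 3 1], max=3
Drop 2: Z rot0 at col 0 lands with bottom-row=3; cleared 0 line(s) (total 0); column heights now [5 5 4 1], max=5
Drop 3: S rot0 at col 1 lands with bottom-row=5; cleared 0 line(s) (total 0); column heights now [5 6 7 7], max=7
Drop 4: J rot3 at col 0 lands with bottom-row=6; cleared 1 line(s) (total 1); column heights now [5 8 6 1], max=8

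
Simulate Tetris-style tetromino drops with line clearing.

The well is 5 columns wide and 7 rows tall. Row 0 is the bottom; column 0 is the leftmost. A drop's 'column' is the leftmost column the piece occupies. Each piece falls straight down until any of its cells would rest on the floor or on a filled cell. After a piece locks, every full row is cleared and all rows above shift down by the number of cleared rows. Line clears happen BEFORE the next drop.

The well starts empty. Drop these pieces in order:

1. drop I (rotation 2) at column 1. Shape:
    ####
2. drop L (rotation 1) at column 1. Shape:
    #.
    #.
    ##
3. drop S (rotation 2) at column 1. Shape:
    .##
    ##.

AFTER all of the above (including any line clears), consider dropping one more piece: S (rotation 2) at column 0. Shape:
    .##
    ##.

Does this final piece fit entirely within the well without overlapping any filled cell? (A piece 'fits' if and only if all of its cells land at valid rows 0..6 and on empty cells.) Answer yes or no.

Answer: yes

Derivation:
Drop 1: I rot2 at col 1 lands with bottom-row=0; cleared 0 line(s) (total 0); column heights now [0 1 1 1 1], max=1
Drop 2: L rot1 at col 1 lands with bottom-row=1; cleared 0 line(s) (total 0); column heights now [0 4 2 1 1], max=4
Drop 3: S rot2 at col 1 lands with bottom-row=4; cleared 0 line(s) (total 0); column heights now [0 5 6 6 1], max=6
Test piece S rot2 at col 0 (width 3): heights before test = [0 5 6 6 1]; fits = True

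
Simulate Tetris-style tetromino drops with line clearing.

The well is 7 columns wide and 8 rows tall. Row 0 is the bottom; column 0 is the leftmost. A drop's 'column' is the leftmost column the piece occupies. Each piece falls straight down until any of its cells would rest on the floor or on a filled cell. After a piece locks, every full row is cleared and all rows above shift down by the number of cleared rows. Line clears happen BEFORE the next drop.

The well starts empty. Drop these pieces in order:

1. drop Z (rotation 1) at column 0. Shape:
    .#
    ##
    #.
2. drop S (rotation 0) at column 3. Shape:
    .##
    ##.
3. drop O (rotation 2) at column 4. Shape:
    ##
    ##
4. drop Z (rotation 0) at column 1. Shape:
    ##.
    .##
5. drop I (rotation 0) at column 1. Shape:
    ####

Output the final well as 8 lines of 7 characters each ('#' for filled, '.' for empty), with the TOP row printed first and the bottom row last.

Drop 1: Z rot1 at col 0 lands with bottom-row=0; cleared 0 line(s) (total 0); column heights now [2 3 0 0 0 0 0], max=3
Drop 2: S rot0 at col 3 lands with bottom-row=0; cleared 0 line(s) (total 0); column heights now [2 3 0 1 2 2 0], max=3
Drop 3: O rot2 at col 4 lands with bottom-row=2; cleared 0 line(s) (total 0); column heights now [2 3 0 1 4 4 0], max=4
Drop 4: Z rot0 at col 1 lands with bottom-row=2; cleared 0 line(s) (total 0); column heights now [2 4 4 3 4 4 0], max=4
Drop 5: I rot0 at col 1 lands with bottom-row=4; cleared 0 line(s) (total 0); column heights now [2 5 5 5 5 4 0], max=5

Answer: .......
.......
.......
.####..
.##.##.
.#####.
##..##.
#..##..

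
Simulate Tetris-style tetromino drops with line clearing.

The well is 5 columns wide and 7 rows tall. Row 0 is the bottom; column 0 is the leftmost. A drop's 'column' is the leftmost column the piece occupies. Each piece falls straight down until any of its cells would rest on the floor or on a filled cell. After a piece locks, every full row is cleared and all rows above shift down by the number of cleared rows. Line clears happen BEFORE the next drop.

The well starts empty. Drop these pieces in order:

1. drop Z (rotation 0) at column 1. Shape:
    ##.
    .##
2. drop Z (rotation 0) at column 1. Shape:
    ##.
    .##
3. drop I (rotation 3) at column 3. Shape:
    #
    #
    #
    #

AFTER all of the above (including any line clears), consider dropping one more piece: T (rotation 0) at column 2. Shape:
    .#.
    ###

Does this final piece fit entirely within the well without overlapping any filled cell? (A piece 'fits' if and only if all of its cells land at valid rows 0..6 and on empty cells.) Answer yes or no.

Drop 1: Z rot0 at col 1 lands with bottom-row=0; cleared 0 line(s) (total 0); column heights now [0 2 2 1 0], max=2
Drop 2: Z rot0 at col 1 lands with bottom-row=2; cleared 0 line(s) (total 0); column heights now [0 4 4 3 0], max=4
Drop 3: I rot3 at col 3 lands with bottom-row=3; cleared 0 line(s) (total 0); column heights now [0 4 4 7 0], max=7
Test piece T rot0 at col 2 (width 3): heights before test = [0 4 4 7 0]; fits = False

Answer: no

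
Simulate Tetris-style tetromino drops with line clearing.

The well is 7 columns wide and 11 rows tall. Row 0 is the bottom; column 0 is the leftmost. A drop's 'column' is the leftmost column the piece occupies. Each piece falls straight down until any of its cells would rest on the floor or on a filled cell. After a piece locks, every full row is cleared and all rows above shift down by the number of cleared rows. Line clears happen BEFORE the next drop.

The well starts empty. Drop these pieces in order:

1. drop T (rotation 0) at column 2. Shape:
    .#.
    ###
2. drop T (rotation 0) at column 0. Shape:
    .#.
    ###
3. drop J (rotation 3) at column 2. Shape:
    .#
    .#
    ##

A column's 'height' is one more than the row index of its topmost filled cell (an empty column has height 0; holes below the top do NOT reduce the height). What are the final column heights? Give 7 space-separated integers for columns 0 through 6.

Drop 1: T rot0 at col 2 lands with bottom-row=0; cleared 0 line(s) (total 0); column heights now [0 0 1 2 1 0 0], max=2
Drop 2: T rot0 at col 0 lands with bottom-row=1; cleared 0 line(s) (total 0); column heights now [2 3 2 2 1 0 0], max=3
Drop 3: J rot3 at col 2 lands with bottom-row=2; cleared 0 line(s) (total 0); column heights now [2 3 3 5 1 0 0], max=5

Answer: 2 3 3 5 1 0 0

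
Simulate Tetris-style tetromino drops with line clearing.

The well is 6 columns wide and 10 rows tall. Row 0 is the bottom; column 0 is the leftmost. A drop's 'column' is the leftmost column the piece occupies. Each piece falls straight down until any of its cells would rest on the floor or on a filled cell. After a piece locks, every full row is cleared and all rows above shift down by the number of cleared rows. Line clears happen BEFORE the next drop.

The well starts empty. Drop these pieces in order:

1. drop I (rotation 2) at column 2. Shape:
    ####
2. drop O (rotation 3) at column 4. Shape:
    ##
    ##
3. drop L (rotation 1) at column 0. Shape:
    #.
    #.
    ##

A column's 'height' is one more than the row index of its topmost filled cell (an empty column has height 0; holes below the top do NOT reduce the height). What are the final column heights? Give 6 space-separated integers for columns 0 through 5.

Answer: 2 0 0 0 2 2

Derivation:
Drop 1: I rot2 at col 2 lands with bottom-row=0; cleared 0 line(s) (total 0); column heights now [0 0 1 1 1 1], max=1
Drop 2: O rot3 at col 4 lands with bottom-row=1; cleared 0 line(s) (total 0); column heights now [0 0 1 1 3 3], max=3
Drop 3: L rot1 at col 0 lands with bottom-row=0; cleared 1 line(s) (total 1); column heights now [2 0 0 0 2 2], max=2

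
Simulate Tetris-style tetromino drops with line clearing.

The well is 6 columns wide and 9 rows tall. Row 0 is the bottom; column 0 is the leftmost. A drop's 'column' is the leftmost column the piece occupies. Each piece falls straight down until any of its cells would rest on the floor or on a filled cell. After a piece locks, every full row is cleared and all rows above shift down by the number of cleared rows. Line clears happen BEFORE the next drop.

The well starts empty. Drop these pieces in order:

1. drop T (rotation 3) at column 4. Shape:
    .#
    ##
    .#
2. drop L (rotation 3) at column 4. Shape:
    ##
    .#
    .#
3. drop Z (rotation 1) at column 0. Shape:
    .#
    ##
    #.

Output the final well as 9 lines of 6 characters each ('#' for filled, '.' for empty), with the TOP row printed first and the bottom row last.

Answer: ......
......
......
....##
.....#
.....#
.#...#
##..##
#....#

Derivation:
Drop 1: T rot3 at col 4 lands with bottom-row=0; cleared 0 line(s) (total 0); column heights now [0 0 0 0 2 3], max=3
Drop 2: L rot3 at col 4 lands with bottom-row=3; cleared 0 line(s) (total 0); column heights now [0 0 0 0 6 6], max=6
Drop 3: Z rot1 at col 0 lands with bottom-row=0; cleared 0 line(s) (total 0); column heights now [2 3 0 0 6 6], max=6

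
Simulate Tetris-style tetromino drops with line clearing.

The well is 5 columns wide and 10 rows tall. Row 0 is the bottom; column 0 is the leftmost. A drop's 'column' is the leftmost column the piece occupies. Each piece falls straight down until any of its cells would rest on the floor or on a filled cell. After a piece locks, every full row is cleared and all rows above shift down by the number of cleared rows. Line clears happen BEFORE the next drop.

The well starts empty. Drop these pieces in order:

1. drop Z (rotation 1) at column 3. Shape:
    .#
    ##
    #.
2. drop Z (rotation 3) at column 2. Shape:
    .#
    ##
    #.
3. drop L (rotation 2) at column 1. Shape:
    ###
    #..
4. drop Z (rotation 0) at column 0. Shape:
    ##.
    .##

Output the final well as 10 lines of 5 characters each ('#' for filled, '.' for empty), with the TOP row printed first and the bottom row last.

Drop 1: Z rot1 at col 3 lands with bottom-row=0; cleared 0 line(s) (total 0); column heights now [0 0 0 2 3], max=3
Drop 2: Z rot3 at col 2 lands with bottom-row=1; cleared 0 line(s) (total 0); column heights now [0 0 3 4 3], max=4
Drop 3: L rot2 at col 1 lands with bottom-row=3; cleared 0 line(s) (total 0); column heights now [0 5 5 5 3], max=5
Drop 4: Z rot0 at col 0 lands with bottom-row=5; cleared 0 line(s) (total 0); column heights now [7 7 6 5 3], max=7

Answer: .....
.....
.....
##...
.##..
.###.
.#.#.
..###
..###
...#.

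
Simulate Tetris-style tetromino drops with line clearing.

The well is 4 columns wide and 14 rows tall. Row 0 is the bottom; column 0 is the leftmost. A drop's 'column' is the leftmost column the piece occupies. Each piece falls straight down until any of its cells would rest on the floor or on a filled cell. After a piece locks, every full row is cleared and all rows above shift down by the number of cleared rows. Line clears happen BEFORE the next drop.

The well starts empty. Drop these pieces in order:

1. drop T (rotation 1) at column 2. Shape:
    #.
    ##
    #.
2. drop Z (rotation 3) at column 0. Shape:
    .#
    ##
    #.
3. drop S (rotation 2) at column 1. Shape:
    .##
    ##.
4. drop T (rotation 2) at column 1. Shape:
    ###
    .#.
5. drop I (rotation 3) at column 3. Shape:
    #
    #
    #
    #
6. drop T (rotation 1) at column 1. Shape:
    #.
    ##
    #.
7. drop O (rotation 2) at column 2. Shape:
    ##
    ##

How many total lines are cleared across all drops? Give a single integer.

Drop 1: T rot1 at col 2 lands with bottom-row=0; cleared 0 line(s) (total 0); column heights now [0 0 3 2], max=3
Drop 2: Z rot3 at col 0 lands with bottom-row=0; cleared 1 line(s) (total 1); column heights now [1 2 2 0], max=2
Drop 3: S rot2 at col 1 lands with bottom-row=2; cleared 0 line(s) (total 1); column heights now [1 3 4 4], max=4
Drop 4: T rot2 at col 1 lands with bottom-row=4; cleared 0 line(s) (total 1); column heights now [1 6 6 6], max=6
Drop 5: I rot3 at col 3 lands with bottom-row=6; cleared 0 line(s) (total 1); column heights now [1 6 6 10], max=10
Drop 6: T rot1 at col 1 lands with bottom-row=6; cleared 0 line(s) (total 1); column heights now [1 9 8 10], max=10
Drop 7: O rot2 at col 2 lands with bottom-row=10; cleared 0 line(s) (total 1); column heights now [1 9 12 12], max=12

Answer: 1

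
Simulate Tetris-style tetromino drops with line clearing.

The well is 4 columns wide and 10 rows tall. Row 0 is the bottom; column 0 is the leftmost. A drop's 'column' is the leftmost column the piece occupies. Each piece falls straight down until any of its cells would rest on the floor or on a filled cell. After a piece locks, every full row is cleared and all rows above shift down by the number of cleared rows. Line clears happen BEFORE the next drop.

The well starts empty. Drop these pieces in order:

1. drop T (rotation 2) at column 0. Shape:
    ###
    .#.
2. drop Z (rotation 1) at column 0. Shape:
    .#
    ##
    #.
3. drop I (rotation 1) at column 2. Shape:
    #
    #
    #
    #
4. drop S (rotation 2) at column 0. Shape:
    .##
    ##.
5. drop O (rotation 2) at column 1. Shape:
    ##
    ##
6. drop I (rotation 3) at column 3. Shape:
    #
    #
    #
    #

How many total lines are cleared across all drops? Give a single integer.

Answer: 2

Derivation:
Drop 1: T rot2 at col 0 lands with bottom-row=0; cleared 0 line(s) (total 0); column heights now [2 2 2 0], max=2
Drop 2: Z rot1 at col 0 lands with bottom-row=2; cleared 0 line(s) (total 0); column heights now [4 5 2 0], max=5
Drop 3: I rot1 at col 2 lands with bottom-row=2; cleared 0 line(s) (total 0); column heights now [4 5 6 0], max=6
Drop 4: S rot2 at col 0 lands with bottom-row=5; cleared 0 line(s) (total 0); column heights now [6 7 7 0], max=7
Drop 5: O rot2 at col 1 lands with bottom-row=7; cleared 0 line(s) (total 0); column heights now [6 9 9 0], max=9
Drop 6: I rot3 at col 3 lands with bottom-row=0; cleared 2 line(s) (total 2); column heights now [4 7 7 2], max=7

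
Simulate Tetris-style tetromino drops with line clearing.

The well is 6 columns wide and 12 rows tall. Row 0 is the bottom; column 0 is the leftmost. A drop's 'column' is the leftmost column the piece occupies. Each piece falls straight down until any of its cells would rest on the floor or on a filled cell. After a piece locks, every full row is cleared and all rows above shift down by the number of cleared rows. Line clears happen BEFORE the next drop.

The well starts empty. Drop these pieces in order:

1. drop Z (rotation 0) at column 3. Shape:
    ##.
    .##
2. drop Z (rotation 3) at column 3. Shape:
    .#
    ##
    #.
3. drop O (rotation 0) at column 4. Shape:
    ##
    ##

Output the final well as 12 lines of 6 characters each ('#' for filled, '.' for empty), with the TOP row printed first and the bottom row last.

Drop 1: Z rot0 at col 3 lands with bottom-row=0; cleared 0 line(s) (total 0); column heights now [0 0 0 2 2 1], max=2
Drop 2: Z rot3 at col 3 lands with bottom-row=2; cleared 0 line(s) (total 0); column heights now [0 0 0 4 5 1], max=5
Drop 3: O rot0 at col 4 lands with bottom-row=5; cleared 0 line(s) (total 0); column heights now [0 0 0 4 7 7], max=7

Answer: ......
......
......
......
......
....##
....##
....#.
...##.
...#..
...##.
....##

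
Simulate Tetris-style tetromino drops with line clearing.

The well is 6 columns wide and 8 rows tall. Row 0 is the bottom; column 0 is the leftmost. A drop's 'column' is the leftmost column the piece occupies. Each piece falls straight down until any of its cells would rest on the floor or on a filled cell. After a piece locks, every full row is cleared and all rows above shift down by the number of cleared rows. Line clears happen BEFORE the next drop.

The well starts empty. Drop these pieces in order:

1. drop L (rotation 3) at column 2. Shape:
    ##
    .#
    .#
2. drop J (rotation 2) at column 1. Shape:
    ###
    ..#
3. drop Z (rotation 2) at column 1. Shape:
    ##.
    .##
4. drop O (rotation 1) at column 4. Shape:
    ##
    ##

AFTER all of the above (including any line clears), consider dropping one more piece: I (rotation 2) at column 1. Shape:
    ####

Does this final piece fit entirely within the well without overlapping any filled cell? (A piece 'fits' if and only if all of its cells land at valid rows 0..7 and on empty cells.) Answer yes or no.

Answer: yes

Derivation:
Drop 1: L rot3 at col 2 lands with bottom-row=0; cleared 0 line(s) (total 0); column heights now [0 0 3 3 0 0], max=3
Drop 2: J rot2 at col 1 lands with bottom-row=3; cleared 0 line(s) (total 0); column heights now [0 5 5 5 0 0], max=5
Drop 3: Z rot2 at col 1 lands with bottom-row=5; cleared 0 line(s) (total 0); column heights now [0 7 7 6 0 0], max=7
Drop 4: O rot1 at col 4 lands with bottom-row=0; cleared 0 line(s) (total 0); column heights now [0 7 7 6 2 2], max=7
Test piece I rot2 at col 1 (width 4): heights before test = [0 7 7 6 2 2]; fits = True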